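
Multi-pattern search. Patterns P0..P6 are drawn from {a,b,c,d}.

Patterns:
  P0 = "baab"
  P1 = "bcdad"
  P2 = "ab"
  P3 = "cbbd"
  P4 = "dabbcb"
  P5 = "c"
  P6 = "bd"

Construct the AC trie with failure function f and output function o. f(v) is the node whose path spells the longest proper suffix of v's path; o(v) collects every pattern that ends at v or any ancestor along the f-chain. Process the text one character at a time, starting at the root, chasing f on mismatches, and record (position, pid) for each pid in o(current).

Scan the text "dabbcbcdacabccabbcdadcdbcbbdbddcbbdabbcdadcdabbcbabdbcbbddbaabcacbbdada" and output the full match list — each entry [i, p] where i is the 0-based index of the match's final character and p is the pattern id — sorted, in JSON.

Construct AC machine:
Trie nodes:
  n0 'ε': a→9 b→1 c→11 d→15
  n1 'b': a→2 c→5 d→21
  n2 'ba': a→3
  n3 'baa': b→4
  n4 'baab': ·  ←P0
  n5 'bc': d→6
  n6 'bcd': a→7
  n7 'bcda': d→8
  n8 'bcdad': ·  ←P1
  n9 'a': b→10
  n10 'ab': ·  ←P2
  n11 'c': b→12  ←P5
  n12 'cb': b→13
  n13 'cbb': d→14
  n14 'cbbd': ·  ←P3
  n15 'd': a→16
  n16 'da': b→17
  n17 'dab': b→18
  n18 'dabb': c→19
  n19 'dabbc': b→20
  n20 'dabbcb': ·  ←P4
  n21 'bd': ·  ←P6

Failure links (BFS by depth):
  fail(1) 'b': from fail(0)=0 chase 'b': 0 ⇒ 0;  out=∅∪out(0)=∅
  fail(9) 'a': from fail(0)=0 chase 'a': 0 ⇒ 0;  out=∅∪out(0)=∅
  fail(11) 'c': from fail(0)=0 chase 'c': 0 ⇒ 0;  out={5}∪out(0)={5}
  fail(15) 'd': from fail(0)=0 chase 'd': 0 ⇒ 0;  out=∅∪out(0)=∅
  fail(2) 'ba': from fail(1)=0 chase 'a': 0 ⇒ 9;  out=∅∪out(9)=∅
  fail(5) 'bc': from fail(1)=0 chase 'c': 0 ⇒ 11;  out=∅∪out(11)={5}
  fail(10) 'ab': from fail(9)=0 chase 'b': 0 ⇒ 1;  out={2}∪out(1)={2}
  fail(12) 'cb': from fail(11)=0 chase 'b': 0 ⇒ 1;  out=∅∪out(1)=∅
  fail(16) 'da': from fail(15)=0 chase 'a': 0 ⇒ 9;  out=∅∪out(9)=∅
  fail(21) 'bd': from fail(1)=0 chase 'd': 0 ⇒ 15;  out={6}∪out(15)={6}
  fail(3) 'baa': from fail(2)=9 chase 'a': 9→0 ⇒ 9;  out=∅∪out(9)=∅
  fail(6) 'bcd': from fail(5)=11 chase 'd': 11→0 ⇒ 15;  out=∅∪out(15)=∅
  fail(13) 'cbb': from fail(12)=1 chase 'b': 1→0 ⇒ 1;  out=∅∪out(1)=∅
  fail(17) 'dab': from fail(16)=9 chase 'b': 9 ⇒ 10;  out=∅∪out(10)={2}
  fail(4) 'baab': from fail(3)=9 chase 'b': 9 ⇒ 10;  out={0}∪out(10)={0,2}
  fail(7) 'bcda': from fail(6)=15 chase 'a': 15 ⇒ 16;  out=∅∪out(16)=∅
  fail(14) 'cbbd': from fail(13)=1 chase 'd': 1 ⇒ 21;  out={3}∪out(21)={3,6}
  fail(18) 'dabb': from fail(17)=10 chase 'b': 10→1→0 ⇒ 1;  out=∅∪out(1)=∅
  fail(8) 'bcdad': from fail(7)=16 chase 'd': 16→9→0 ⇒ 15;  out={1}∪out(15)={1}
  fail(19) 'dabbc': from fail(18)=1 chase 'c': 1 ⇒ 5;  out=∅∪out(5)={5}
  fail(20) 'dabbcb': from fail(19)=5 chase 'b': 5→11 ⇒ 12;  out={4}∪out(12)={4}

Text stream:
[0] read 'd'  n0⇒n15
[1] read 'a'  n15⇒n16
[2] read 'b'  n16⇒n17  emit P2@[1:2]
[3] read 'b'  n17⇒n18
[4] read 'c'  n18⇒n19  emit P5@[4:4]
[5] read 'b'  n19⇒n20  emit P4@[0:5]
[6] read 'c'  n20⇒n5 ·f  emit P5@[6:6]
[7] read 'd'  n5⇒n6
[8] read 'a'  n6⇒n7
[9] read 'c'  n7⇒n11 ·f  emit P5@[9:9]
[10] read 'a'  n11⇒n9 ·f
[11] read 'b'  n9⇒n10  emit P2@[10:11]
[12] read 'c'  n10⇒n5 ·f  emit P5@[12:12]
[13] read 'c'  n5⇒n11 ·f  emit P5@[13:13]
[14] read 'a'  n11⇒n9 ·f
[15] read 'b'  n9⇒n10  emit P2@[14:15]
[16] read 'b'  n10⇒n1 ·f
[17] read 'c'  n1⇒n5  emit P5@[17:17]
[18] read 'd'  n5⇒n6
[19] read 'a'  n6⇒n7
[20] read 'd'  n7⇒n8  emit P1@[16:20]
[21] read 'c'  n8⇒n11 ·f  emit P5@[21:21]
[22] read 'd'  n11⇒n15 ·f
[23] read 'b'  n15⇒n1 ·f
[24] read 'c'  n1⇒n5  emit P5@[24:24]
[25] read 'b'  n5⇒n12 ·f
[26] read 'b'  n12⇒n13
[27] read 'd'  n13⇒n14  emit P3@[24:27],P6@[26:27]
[28] read 'b'  n14⇒n1 ·f
[29] read 'd'  n1⇒n21  emit P6@[28:29]
[30] read 'd'  n21⇒n15 ·f
[31] read 'c'  n15⇒n11 ·f  emit P5@[31:31]
[32] read 'b'  n11⇒n12
[33] read 'b'  n12⇒n13
[34] read 'd'  n13⇒n14  emit P3@[31:34],P6@[33:34]
[35] read 'a'  n14⇒n16 ·f
[36] read 'b'  n16⇒n17  emit P2@[35:36]
[37] read 'b'  n17⇒n18
[38] read 'c'  n18⇒n19  emit P5@[38:38]
[39] read 'd'  n19⇒n6 ·f
[40] read 'a'  n6⇒n7
[41] read 'd'  n7⇒n8  emit P1@[37:41]
[42] read 'c'  n8⇒n11 ·f  emit P5@[42:42]
[43] read 'd'  n11⇒n15 ·f
[44] read 'a'  n15⇒n16
[45] read 'b'  n16⇒n17  emit P2@[44:45]
[46] read 'b'  n17⇒n18
[47] read 'c'  n18⇒n19  emit P5@[47:47]
[48] read 'b'  n19⇒n20  emit P4@[43:48]
[49] read 'a'  n20⇒n2 ·f
[50] read 'b'  n2⇒n10 ·f  emit P2@[49:50]
[51] read 'd'  n10⇒n21 ·f  emit P6@[50:51]
[52] read 'b'  n21⇒n1 ·f
[53] read 'c'  n1⇒n5  emit P5@[53:53]
[54] read 'b'  n5⇒n12 ·f
[55] read 'b'  n12⇒n13
[56] read 'd'  n13⇒n14  emit P3@[53:56],P6@[55:56]
[57] read 'd'  n14⇒n15 ·f
[58] read 'b'  n15⇒n1 ·f
[59] read 'a'  n1⇒n2
[60] read 'a'  n2⇒n3
[61] read 'b'  n3⇒n4  emit P0@[58:61],P2@[60:61]
[62] read 'c'  n4⇒n5 ·f  emit P5@[62:62]
[63] read 'a'  n5⇒n9 ·f
[64] read 'c'  n9⇒n11 ·f  emit P5@[64:64]
[65] read 'b'  n11⇒n12
[66] read 'b'  n12⇒n13
[67] read 'd'  n13⇒n14  emit P3@[64:67],P6@[66:67]
[68] read 'a'  n14⇒n16 ·f
[69] read 'd'  n16⇒n15 ·f
[70] read 'a'  n15⇒n16

Result: [[2,2],[4,5],[5,4],[6,5],[9,5],[11,2],[12,5],[13,5],[15,2],[17,5],[20,1],[21,5],[24,5],[27,3],[27,6],[29,6],[31,5],[34,3],[34,6],[36,2],[38,5],[41,1],[42,5],[45,2],[47,5],[48,4],[50,2],[51,6],[53,5],[56,3],[56,6],[61,0],[61,2],[62,5],[64,5],[67,3],[67,6]]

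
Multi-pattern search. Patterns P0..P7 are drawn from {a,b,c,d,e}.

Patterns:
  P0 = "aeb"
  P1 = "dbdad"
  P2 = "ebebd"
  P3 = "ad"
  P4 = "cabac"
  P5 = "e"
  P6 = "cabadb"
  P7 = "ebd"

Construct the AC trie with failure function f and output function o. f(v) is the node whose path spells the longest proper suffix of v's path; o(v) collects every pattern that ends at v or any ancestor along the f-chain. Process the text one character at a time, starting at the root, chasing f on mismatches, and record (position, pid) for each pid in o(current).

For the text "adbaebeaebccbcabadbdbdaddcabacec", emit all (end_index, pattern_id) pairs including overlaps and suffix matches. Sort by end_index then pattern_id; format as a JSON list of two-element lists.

Build automaton:
Trie nodes:
  0='ε' goto a→1 c→15 d→4 e→9
  1='a' goto d→14 e→2
  2='ae' goto b→3
  3='aeb' goto ·  ←P0
  4='d' goto b→5
  5='db' goto d→6
  6='dbd' goto a→7
  7='dbda' goto d→8
  8='dbdad' goto ·  ←P1
  9='e' goto b→10  ←P5
  10='eb' goto d→22 e→11
  11='ebe' goto b→12
  12='ebeb' goto d→13
  13='ebebd' goto ·  ←P2
  14='ad' goto ·  ←P3
  15='c' goto a→16
  16='ca' goto b→17
  17='cab' goto a→18
  18='caba' goto c→19 d→20
  19='cabac' goto ·  ←P4
  20='cabad' goto b→21
  21='cabadb' goto ·  ←P6
  22='ebd' goto ·  ←P7

BFS fail/out derivation:
  fail(1) 'a': from fail(0)=0 chase 'a': 0 ⇒ 0;  out=∅∪out(0)=∅
  fail(4) 'd': from fail(0)=0 chase 'd': 0 ⇒ 0;  out=∅∪out(0)=∅
  fail(9) 'e': from fail(0)=0 chase 'e': 0 ⇒ 0;  out={5}∪out(0)={5}
  fail(15) 'c': from fail(0)=0 chase 'c': 0 ⇒ 0;  out=∅∪out(0)=∅
  fail(2) 'ae': from fail(1)=0 chase 'e': 0 ⇒ 9;  out=∅∪out(9)={5}
  fail(5) 'db': from fail(4)=0 chase 'b': 0 ⇒ 0;  out=∅∪out(0)=∅
  fail(10) 'eb': from fail(9)=0 chase 'b': 0 ⇒ 0;  out=∅∪out(0)=∅
  fail(14) 'ad': from fail(1)=0 chase 'd': 0 ⇒ 4;  out={3}∪out(4)={3}
  fail(16) 'ca': from fail(15)=0 chase 'a': 0 ⇒ 1;  out=∅∪out(1)=∅
  fail(3) 'aeb': from fail(2)=9 chase 'b': 9 ⇒ 10;  out={0}∪out(10)={0}
  fail(6) 'dbd': from fail(5)=0 chase 'd': 0 ⇒ 4;  out=∅∪out(4)=∅
  fail(11) 'ebe': from fail(10)=0 chase 'e': 0 ⇒ 9;  out=∅∪out(9)={5}
  fail(17) 'cab': from fail(16)=1 chase 'b': 1→0 ⇒ 0;  out=∅∪out(0)=∅
  fail(22) 'ebd': from fail(10)=0 chase 'd': 0 ⇒ 4;  out={7}∪out(4)={7}
  fail(7) 'dbda': from fail(6)=4 chase 'a': 4→0 ⇒ 1;  out=∅∪out(1)=∅
  fail(12) 'ebeb': from fail(11)=9 chase 'b': 9 ⇒ 10;  out=∅∪out(10)=∅
  fail(18) 'caba': from fail(17)=0 chase 'a': 0 ⇒ 1;  out=∅∪out(1)=∅
  fail(8) 'dbdad': from fail(7)=1 chase 'd': 1 ⇒ 14;  out={1}∪out(14)={1,3}
  fail(13) 'ebebd': from fail(12)=10 chase 'd': 10 ⇒ 22;  out={2}∪out(22)={2,7}
  fail(19) 'cabac': from fail(18)=1 chase 'c': 1→0 ⇒ 15;  out={4}∪out(15)={4}
  fail(20) 'cabad': from fail(18)=1 chase 'd': 1 ⇒ 14;  out=∅∪out(14)={3}
  fail(21) 'cabadb': from fail(20)=14 chase 'b': 14→4 ⇒ 5;  out={6}∪out(5)={6}

Text stream:
pos 0 'a': at 1
pos 1 'd': at 14  ** P3@[0:1]
pos 2 'b': at 5 (fail-walked)
pos 3 'a': at 1 (fail-walked)
pos 4 'e': at 2  ** P5@[4:4]
pos 5 'b': at 3  ** P0@[3:5]
pos 6 'e': at 11 (fail-walked)  ** P5@[6:6]
pos 7 'a': at 1 (fail-walked)
pos 8 'e': at 2  ** P5@[8:8]
pos 9 'b': at 3  ** P0@[7:9]
pos 10 'c': at 15 (fail-walked)
pos 11 'c': at 15 (fail-walked)
pos 12 'b': at 0 (fail-walked)
pos 13 'c': at 15
pos 14 'a': at 16
pos 15 'b': at 17
pos 16 'a': at 18
pos 17 'd': at 20  ** P3@[16:17]
pos 18 'b': at 21  ** P6@[13:18]
pos 19 'd': at 6 (fail-walked)
pos 20 'b': at 5 (fail-walked)
pos 21 'd': at 6
pos 22 'a': at 7
pos 23 'd': at 8  ** P1@[19:23],P3@[22:23]
pos 24 'd': at 4 (fail-walked)
pos 25 'c': at 15 (fail-walked)
pos 26 'a': at 16
pos 27 'b': at 17
pos 28 'a': at 18
pos 29 'c': at 19  ** P4@[25:29]
pos 30 'e': at 9 (fail-walked)  ** P5@[30:30]
pos 31 'c': at 15 (fail-walked)

Result: [[1,3],[4,5],[5,0],[6,5],[8,5],[9,0],[17,3],[18,6],[23,1],[23,3],[29,4],[30,5]]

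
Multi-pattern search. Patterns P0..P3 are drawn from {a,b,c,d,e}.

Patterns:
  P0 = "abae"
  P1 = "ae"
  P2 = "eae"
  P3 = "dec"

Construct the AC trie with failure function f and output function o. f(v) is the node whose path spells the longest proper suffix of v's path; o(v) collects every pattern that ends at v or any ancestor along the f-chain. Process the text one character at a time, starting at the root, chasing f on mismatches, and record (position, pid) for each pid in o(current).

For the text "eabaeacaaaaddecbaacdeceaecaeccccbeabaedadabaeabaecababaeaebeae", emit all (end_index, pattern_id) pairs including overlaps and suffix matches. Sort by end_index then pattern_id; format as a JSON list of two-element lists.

Construct AC machine:
Trie (insert patterns):
  n0 'ε': a→1 d→9 e→6
  n1 'a': b→2 e→5
  n2 'ab': a→3
  n3 'aba': e→4
  n4 'abae': ·  [P0 ends]
  n5 'ae': ·  [P1 ends]
  n6 'e': a→7
  n7 'ea': e→8
  n8 'eae': ·  [P2 ends]
  n9 'd': e→10
  n10 'de': c→11
  n11 'dec': ·  [P3 ends]

Failure links (BFS by depth):
  n1('a'): parent n0 fail=0; on 'a' 0 → fail=0;  out ∅∪∅=∅
  n6('e'): parent n0 fail=0; on 'e' 0 → fail=0;  out ∅∪∅=∅
  n9('d'): parent n0 fail=0; on 'd' 0 → fail=0;  out ∅∪∅=∅
  n2('ab'): parent n1 fail=0; on 'b' 0 → fail=0;  out ∅∪∅=∅
  n5('ae'): parent n1 fail=0; on 'e' 0 → fail=6;  out {1}∪∅={1}
  n7('ea'): parent n6 fail=0; on 'a' 0 → fail=1;  out ∅∪∅=∅
  n10('de'): parent n9 fail=0; on 'e' 0 → fail=6;  out ∅∪∅=∅
  n3('aba'): parent n2 fail=0; on 'a' 0 → fail=1;  out ∅∪∅=∅
  n8('eae'): parent n7 fail=1; on 'e' 1 → fail=5;  out {2}∪{1}={1,2}
  n11('dec'): parent n10 fail=6; on 'c' 6→0 → fail=0;  out {3}∪∅={3}
  n4('abae'): parent n3 fail=1; on 'e' 1 → fail=5;  out {0}∪{1}={0,1}

Run:
[0] read 'e'  n0⇒n6
[1] read 'a'  n6⇒n7
[2] read 'b'  n7⇒n2 (fail-walked)
[3] read 'a'  n2⇒n3
[4] read 'e'  n3⇒n4  ** P0@[1:4],P1@[3:4]
[5] read 'a'  n4⇒n7 (fail-walked)
[6] read 'c'  n7⇒n0 (fail-walked)
[7] read 'a'  n0⇒n1
[8] read 'a'  n1⇒n1 (fail-walked)
[9] read 'a'  n1⇒n1 (fail-walked)
[10] read 'a'  n1⇒n1 (fail-walked)
[11] read 'd'  n1⇒n9 (fail-walked)
[12] read 'd'  n9⇒n9 (fail-walked)
[13] read 'e'  n9⇒n10
[14] read 'c'  n10⇒n11  ** P3@[12:14]
[15] read 'b'  n11⇒n0 (fail-walked)
[16] read 'a'  n0⇒n1
[17] read 'a'  n1⇒n1 (fail-walked)
[18] read 'c'  n1⇒n0 (fail-walked)
[19] read 'd'  n0⇒n9
[20] read 'e'  n9⇒n10
[21] read 'c'  n10⇒n11  ** P3@[19:21]
[22] read 'e'  n11⇒n6 (fail-walked)
[23] read 'a'  n6⇒n7
[24] read 'e'  n7⇒n8  ** P1@[23:24],P2@[22:24]
[25] read 'c'  n8⇒n0 (fail-walked)
[26] read 'a'  n0⇒n1
[27] read 'e'  n1⇒n5  ** P1@[26:27]
[28] read 'c'  n5⇒n0 (fail-walked)
[29] read 'c'  n0⇒n0
[30] read 'c'  n0⇒n0
[31] read 'c'  n0⇒n0
[32] read 'b'  n0⇒n0
[33] read 'e'  n0⇒n6
[34] read 'a'  n6⇒n7
[35] read 'b'  n7⇒n2 (fail-walked)
[36] read 'a'  n2⇒n3
[37] read 'e'  n3⇒n4  ** P0@[34:37],P1@[36:37]
[38] read 'd'  n4⇒n9 (fail-walked)
[39] read 'a'  n9⇒n1 (fail-walked)
[40] read 'd'  n1⇒n9 (fail-walked)
[41] read 'a'  n9⇒n1 (fail-walked)
[42] read 'b'  n1⇒n2
[43] read 'a'  n2⇒n3
[44] read 'e'  n3⇒n4  ** P0@[41:44],P1@[43:44]
[45] read 'a'  n4⇒n7 (fail-walked)
[46] read 'b'  n7⇒n2 (fail-walked)
[47] read 'a'  n2⇒n3
[48] read 'e'  n3⇒n4  ** P0@[45:48],P1@[47:48]
[49] read 'c'  n4⇒n0 (fail-walked)
[50] read 'a'  n0⇒n1
[51] read 'b'  n1⇒n2
[52] read 'a'  n2⇒n3
[53] read 'b'  n3⇒n2 (fail-walked)
[54] read 'a'  n2⇒n3
[55] read 'e'  n3⇒n4  ** P0@[52:55],P1@[54:55]
[56] read 'a'  n4⇒n7 (fail-walked)
[57] read 'e'  n7⇒n8  ** P1@[56:57],P2@[55:57]
[58] read 'b'  n8⇒n0 (fail-walked)
[59] read 'e'  n0⇒n6
[60] read 'a'  n6⇒n7
[61] read 'e'  n7⇒n8  ** P1@[60:61],P2@[59:61]

Result: [[4,0],[4,1],[14,3],[21,3],[24,1],[24,2],[27,1],[37,0],[37,1],[44,0],[44,1],[48,0],[48,1],[55,0],[55,1],[57,1],[57,2],[61,1],[61,2]]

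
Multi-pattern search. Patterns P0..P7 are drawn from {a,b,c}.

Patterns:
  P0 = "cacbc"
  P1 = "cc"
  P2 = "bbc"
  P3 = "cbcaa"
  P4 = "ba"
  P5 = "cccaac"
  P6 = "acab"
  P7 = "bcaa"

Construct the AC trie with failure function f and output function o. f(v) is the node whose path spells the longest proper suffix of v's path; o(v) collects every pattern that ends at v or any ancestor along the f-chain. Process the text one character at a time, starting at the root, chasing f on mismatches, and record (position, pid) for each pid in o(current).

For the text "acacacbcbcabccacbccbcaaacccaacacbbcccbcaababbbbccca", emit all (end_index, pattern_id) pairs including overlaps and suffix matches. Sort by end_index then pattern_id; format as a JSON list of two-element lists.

Construct AC machine:
Trie (insert patterns):
  0='ε' goto a→19 b→7 c→1
  1='c' goto a→2 b→10 c→6
  2='ca' goto c→3
  3='cac' goto b→4
  4='cacb' goto c→5
  5='cacbc' goto ·  ←P0
  6='cc' goto c→15  ←P1
  7='b' goto a→14 b→8 c→23
  8='bb' goto c→9
  9='bbc' goto ·  ←P2
  10='cb' goto c→11
  11='cbc' goto a→12
  12='cbca' goto a→13
  13='cbcaa' goto ·  ←P3
  14='ba' goto ·  ←P4
  15='ccc' goto a→16
  16='ccca' goto a→17
  17='cccaa' goto c→18
  18='cccaac' goto ·  ←P5
  19='a' goto c→20
  20='ac' goto a→21
  21='aca' goto b→22
  22='acab' goto ·  ←P6
  23='bc' goto a→24
  24='bca' goto a→25
  25='bcaa' goto ·  ←P7

Failure links (BFS by depth):
  n1('c'): parent n0 fail=0; on 'c' 0 → fail=0;  out ∅∪∅=∅
  n7('b'): parent n0 fail=0; on 'b' 0 → fail=0;  out ∅∪∅=∅
  n19('a'): parent n0 fail=0; on 'a' 0 → fail=0;  out ∅∪∅=∅
  n2('ca'): parent n1 fail=0; on 'a' 0 → fail=19;  out ∅∪∅=∅
  n6('cc'): parent n1 fail=0; on 'c' 0 → fail=1;  out {1}∪∅={1}
  n8('bb'): parent n7 fail=0; on 'b' 0 → fail=7;  out ∅∪∅=∅
  n10('cb'): parent n1 fail=0; on 'b' 0 → fail=7;  out ∅∪∅=∅
  n14('ba'): parent n7 fail=0; on 'a' 0 → fail=19;  out {4}∪∅={4}
  n20('ac'): parent n19 fail=0; on 'c' 0 → fail=1;  out ∅∪∅=∅
  n23('bc'): parent n7 fail=0; on 'c' 0 → fail=1;  out ∅∪∅=∅
  n3('cac'): parent n2 fail=19; on 'c' 19 → fail=20;  out ∅∪∅=∅
  n9('bbc'): parent n8 fail=7; on 'c' 7 → fail=23;  out {2}∪∅={2}
  n11('cbc'): parent n10 fail=7; on 'c' 7 → fail=23;  out ∅∪∅=∅
  n15('ccc'): parent n6 fail=1; on 'c' 1 → fail=6;  out ∅∪{1}={1}
  n21('aca'): parent n20 fail=1; on 'a' 1 → fail=2;  out ∅∪∅=∅
  n24('bca'): parent n23 fail=1; on 'a' 1 → fail=2;  out ∅∪∅=∅
  n4('cacb'): parent n3 fail=20; on 'b' 20→1 → fail=10;  out ∅∪∅=∅
  n12('cbca'): parent n11 fail=23; on 'a' 23 → fail=24;  out ∅∪∅=∅
  n16('ccca'): parent n15 fail=6; on 'a' 6→1 → fail=2;  out ∅∪∅=∅
  n22('acab'): parent n21 fail=2; on 'b' 2→19→0 → fail=7;  out {6}∪∅={6}
  n25('bcaa'): parent n24 fail=2; on 'a' 2→19→0 → fail=19;  out {7}∪∅={7}
  n5('cacbc'): parent n4 fail=10; on 'c' 10 → fail=11;  out {0}∪∅={0}
  n13('cbcaa'): parent n12 fail=24; on 'a' 24 → fail=25;  out {3}∪{7}={3,7}
  n17('cccaa'): parent n16 fail=2; on 'a' 2→19→0 → fail=19;  out ∅∪∅=∅
  n18('cccaac'): parent n17 fail=19; on 'c' 19 → fail=20;  out {5}∪∅={5}

Run:
[0] read 'a'  n0⇒n19
[1] read 'c'  n19⇒n20
[2] read 'a'  n20⇒n21
[3] read 'c'  n21⇒n3 ·f
[4] read 'a'  n3⇒n21 ·f
[5] read 'c'  n21⇒n3 ·f
[6] read 'b'  n3⇒n4
[7] read 'c'  n4⇒n5  emit P0@[3:7]
[8] read 'b'  n5⇒n10 ·f
[9] read 'c'  n10⇒n11
[10] read 'a'  n11⇒n12
[11] read 'b'  n12⇒n7 ·f
[12] read 'c'  n7⇒n23
[13] read 'c'  n23⇒n6 ·f  emit P1@[12:13]
[14] read 'a'  n6⇒n2 ·f
[15] read 'c'  n2⇒n3
[16] read 'b'  n3⇒n4
[17] read 'c'  n4⇒n5  emit P0@[13:17]
[18] read 'c'  n5⇒n6 ·f  emit P1@[17:18]
[19] read 'b'  n6⇒n10 ·f
[20] read 'c'  n10⇒n11
[21] read 'a'  n11⇒n12
[22] read 'a'  n12⇒n13  emit P3@[18:22],P7@[19:22]
[23] read 'a'  n13⇒n19 ·f
[24] read 'c'  n19⇒n20
[25] read 'c'  n20⇒n6 ·f  emit P1@[24:25]
[26] read 'c'  n6⇒n15  emit P1@[25:26]
[27] read 'a'  n15⇒n16
[28] read 'a'  n16⇒n17
[29] read 'c'  n17⇒n18  emit P5@[24:29]
[30] read 'a'  n18⇒n21 ·f
[31] read 'c'  n21⇒n3 ·f
[32] read 'b'  n3⇒n4
[33] read 'b'  n4⇒n8 ·f
[34] read 'c'  n8⇒n9  emit P2@[32:34]
[35] read 'c'  n9⇒n6 ·f  emit P1@[34:35]
[36] read 'c'  n6⇒n15  emit P1@[35:36]
[37] read 'b'  n15⇒n10 ·f
[38] read 'c'  n10⇒n11
[39] read 'a'  n11⇒n12
[40] read 'a'  n12⇒n13  emit P3@[36:40],P7@[37:40]
[41] read 'b'  n13⇒n7 ·f
[42] read 'a'  n7⇒n14  emit P4@[41:42]
[43] read 'b'  n14⇒n7 ·f
[44] read 'b'  n7⇒n8
[45] read 'b'  n8⇒n8 ·f
[46] read 'b'  n8⇒n8 ·f
[47] read 'c'  n8⇒n9  emit P2@[45:47]
[48] read 'c'  n9⇒n6 ·f  emit P1@[47:48]
[49] read 'c'  n6⇒n15  emit P1@[48:49]
[50] read 'a'  n15⇒n16

All matches (sorted): [[7,0],[13,1],[17,0],[18,1],[22,3],[22,7],[25,1],[26,1],[29,5],[34,2],[35,1],[36,1],[40,3],[40,7],[42,4],[47,2],[48,1],[49,1]]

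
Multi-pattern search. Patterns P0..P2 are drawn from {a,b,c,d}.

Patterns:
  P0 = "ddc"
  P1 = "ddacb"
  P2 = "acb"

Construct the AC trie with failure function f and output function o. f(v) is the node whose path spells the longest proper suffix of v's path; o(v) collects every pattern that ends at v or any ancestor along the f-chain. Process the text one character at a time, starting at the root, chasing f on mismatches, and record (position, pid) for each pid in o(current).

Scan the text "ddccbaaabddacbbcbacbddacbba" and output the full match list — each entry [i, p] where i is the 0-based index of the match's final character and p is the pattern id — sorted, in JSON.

Build:
Trie (insert patterns):
  n0 'ε': a→7 d→1
  n1 'd': d→2
  n2 'dd': a→4 c→3
  n3 'ddc': ·  ←P0
  n4 'dda': c→5
  n5 'ddac': b→6
  n6 'ddacb': ·  ←P1
  n7 'a': c→8
  n8 'ac': b→9
  n9 'acb': ·  ←P2

BFS fail/out derivation:
  fail(1) 'd': from fail(0)=0 chase 'd': 0 ⇒ 0;  out=∅∪out(0)=∅
  fail(7) 'a': from fail(0)=0 chase 'a': 0 ⇒ 0;  out=∅∪out(0)=∅
  fail(2) 'dd': from fail(1)=0 chase 'd': 0 ⇒ 1;  out=∅∪out(1)=∅
  fail(8) 'ac': from fail(7)=0 chase 'c': 0 ⇒ 0;  out=∅∪out(0)=∅
  fail(3) 'ddc': from fail(2)=1 chase 'c': 1→0 ⇒ 0;  out={0}∪out(0)={0}
  fail(4) 'dda': from fail(2)=1 chase 'a': 1→0 ⇒ 7;  out=∅∪out(7)=∅
  fail(9) 'acb': from fail(8)=0 chase 'b': 0 ⇒ 0;  out={2}∪out(0)={2}
  fail(5) 'ddac': from fail(4)=7 chase 'c': 7 ⇒ 8;  out=∅∪out(8)=∅
  fail(6) 'ddacb': from fail(5)=8 chase 'b': 8 ⇒ 9;  out={1}∪out(9)={1,2}

Scan:
[0] read 'd'  n0⇒n1
[1] read 'd'  n1⇒n2
[2] read 'c'  n2⇒n3  → match P0@[0:2]
[3] read 'c'  n3⇒n0 ·f
[4] read 'b'  n0⇒n0
[5] read 'a'  n0⇒n7
[6] read 'a'  n7⇒n7 ·f
[7] read 'a'  n7⇒n7 ·f
[8] read 'b'  n7⇒n0 ·f
[9] read 'd'  n0⇒n1
[10] read 'd'  n1⇒n2
[11] read 'a'  n2⇒n4
[12] read 'c'  n4⇒n5
[13] read 'b'  n5⇒n6  → match P1@[9:13],P2@[11:13]
[14] read 'b'  n6⇒n0 ·f
[15] read 'c'  n0⇒n0
[16] read 'b'  n0⇒n0
[17] read 'a'  n0⇒n7
[18] read 'c'  n7⇒n8
[19] read 'b'  n8⇒n9  → match P2@[17:19]
[20] read 'd'  n9⇒n1 ·f
[21] read 'd'  n1⇒n2
[22] read 'a'  n2⇒n4
[23] read 'c'  n4⇒n5
[24] read 'b'  n5⇒n6  → match P1@[20:24],P2@[22:24]
[25] read 'b'  n6⇒n0 ·f
[26] read 'a'  n0⇒n7

Result: [[2,0],[13,1],[13,2],[19,2],[24,1],[24,2]]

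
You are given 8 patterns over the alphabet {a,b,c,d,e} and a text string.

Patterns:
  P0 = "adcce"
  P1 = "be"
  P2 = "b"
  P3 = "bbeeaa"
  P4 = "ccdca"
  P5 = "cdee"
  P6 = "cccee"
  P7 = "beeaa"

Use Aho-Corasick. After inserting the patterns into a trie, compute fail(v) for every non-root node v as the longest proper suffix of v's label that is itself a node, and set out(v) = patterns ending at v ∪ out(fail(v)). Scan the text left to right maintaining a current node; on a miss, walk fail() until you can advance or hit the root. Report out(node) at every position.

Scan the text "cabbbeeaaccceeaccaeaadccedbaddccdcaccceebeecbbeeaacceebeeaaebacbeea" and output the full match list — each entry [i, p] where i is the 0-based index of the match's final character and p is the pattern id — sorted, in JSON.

Construct AC machine:
Trie nodes:
  0='ε' goto a→1 b→6 c→13
  1='a' goto d→2
  2='ad' goto c→3
  3='adc' goto c→4
  4='adcc' goto e→5
  5='adcce' goto ·  ←P0
  6='b' goto b→8 e→7  ←P2
  7='be' goto e→24  ←P1
  8='bb' goto e→9
  9='bbe' goto e→10
  10='bbee' goto a→11
  11='bbeea' goto a→12
  12='bbeeaa' goto ·  ←P3
  13='c' goto c→14 d→18
  14='cc' goto c→21 d→15
  15='ccd' goto c→16
  16='ccdc' goto a→17
  17='ccdca' goto ·  ←P4
  18='cd' goto e→19
  19='cde' goto e→20
  20='cdee' goto ·  ←P5
  21='ccc' goto e→22
  22='ccce' goto e→23
  23='cccee' goto ·  ←P6
  24='bee' goto a→25
  25='beea' goto a→26
  26='beeaa' goto ·  ←P7

BFS fail/out derivation:
  fail(1) 'a': from fail(0)=0 chase 'a': 0 ⇒ 0;  out=∅∪out(0)=∅
  fail(6) 'b': from fail(0)=0 chase 'b': 0 ⇒ 0;  out={2}∪out(0)={2}
  fail(13) 'c': from fail(0)=0 chase 'c': 0 ⇒ 0;  out=∅∪out(0)=∅
  fail(2) 'ad': from fail(1)=0 chase 'd': 0 ⇒ 0;  out=∅∪out(0)=∅
  fail(7) 'be': from fail(6)=0 chase 'e': 0 ⇒ 0;  out={1}∪out(0)={1}
  fail(8) 'bb': from fail(6)=0 chase 'b': 0 ⇒ 6;  out=∅∪out(6)={2}
  fail(14) 'cc': from fail(13)=0 chase 'c': 0 ⇒ 13;  out=∅∪out(13)=∅
  fail(18) 'cd': from fail(13)=0 chase 'd': 0 ⇒ 0;  out=∅∪out(0)=∅
  fail(3) 'adc': from fail(2)=0 chase 'c': 0 ⇒ 13;  out=∅∪out(13)=∅
  fail(9) 'bbe': from fail(8)=6 chase 'e': 6 ⇒ 7;  out=∅∪out(7)={1}
  fail(15) 'ccd': from fail(14)=13 chase 'd': 13 ⇒ 18;  out=∅∪out(18)=∅
  fail(19) 'cde': from fail(18)=0 chase 'e': 0 ⇒ 0;  out=∅∪out(0)=∅
  fail(21) 'ccc': from fail(14)=13 chase 'c': 13 ⇒ 14;  out=∅∪out(14)=∅
  fail(24) 'bee': from fail(7)=0 chase 'e': 0 ⇒ 0;  out=∅∪out(0)=∅
  fail(4) 'adcc': from fail(3)=13 chase 'c': 13 ⇒ 14;  out=∅∪out(14)=∅
  fail(10) 'bbee': from fail(9)=7 chase 'e': 7 ⇒ 24;  out=∅∪out(24)=∅
  fail(16) 'ccdc': from fail(15)=18 chase 'c': 18→0 ⇒ 13;  out=∅∪out(13)=∅
  fail(20) 'cdee': from fail(19)=0 chase 'e': 0 ⇒ 0;  out={5}∪out(0)={5}
  fail(22) 'ccce': from fail(21)=14 chase 'e': 14→13→0 ⇒ 0;  out=∅∪out(0)=∅
  fail(25) 'beea': from fail(24)=0 chase 'a': 0 ⇒ 1;  out=∅∪out(1)=∅
  fail(5) 'adcce': from fail(4)=14 chase 'e': 14→13→0 ⇒ 0;  out={0}∪out(0)={0}
  fail(11) 'bbeea': from fail(10)=24 chase 'a': 24 ⇒ 25;  out=∅∪out(25)=∅
  fail(17) 'ccdca': from fail(16)=13 chase 'a': 13→0 ⇒ 1;  out={4}∪out(1)={4}
  fail(23) 'cccee': from fail(22)=0 chase 'e': 0 ⇒ 0;  out={6}∪out(0)={6}
  fail(26) 'beeaa': from fail(25)=1 chase 'a': 1→0 ⇒ 1;  out={7}∪out(1)={7}
  fail(12) 'bbeeaa': from fail(11)=25 chase 'a': 25 ⇒ 26;  out={3}∪out(26)={3,7}

Text stream:
i=0 'c': node 0→13
i=1 'a': node 13→1 (via fail)
i=2 'b': node 1→6 (via fail)  → match P2@[2:2]
i=3 'b': node 6→8  → match P2@[3:3]
i=4 'b': node 8→8 (via fail)  → match P2@[4:4]
i=5 'e': node 8→9  → match P1@[4:5]
i=6 'e': node 9→10
i=7 'a': node 10→11
i=8 'a': node 11→12  → match P3@[3:8],P7@[4:8]
i=9 'c': node 12→13 (via fail)
i=10 'c': node 13→14
i=11 'c': node 14→21
i=12 'e': node 21→22
i=13 'e': node 22→23  → match P6@[9:13]
i=14 'a': node 23→1 (via fail)
i=15 'c': node 1→13 (via fail)
i=16 'c': node 13→14
i=17 'a': node 14→1 (via fail)
i=18 'e': node 1→0 (via fail)
i=19 'a': node 0→1
i=20 'a': node 1→1 (via fail)
i=21 'd': node 1→2
i=22 'c': node 2→3
i=23 'c': node 3→4
i=24 'e': node 4→5  → match P0@[20:24]
i=25 'd': node 5→0 (via fail)
i=26 'b': node 0→6  → match P2@[26:26]
i=27 'a': node 6→1 (via fail)
i=28 'd': node 1→2
i=29 'd': node 2→0 (via fail)
i=30 'c': node 0→13
i=31 'c': node 13→14
i=32 'd': node 14→15
i=33 'c': node 15→16
i=34 'a': node 16→17  → match P4@[30:34]
i=35 'c': node 17→13 (via fail)
i=36 'c': node 13→14
i=37 'c': node 14→21
i=38 'e': node 21→22
i=39 'e': node 22→23  → match P6@[35:39]
i=40 'b': node 23→6 (via fail)  → match P2@[40:40]
i=41 'e': node 6→7  → match P1@[40:41]
i=42 'e': node 7→24
i=43 'c': node 24→13 (via fail)
i=44 'b': node 13→6 (via fail)  → match P2@[44:44]
i=45 'b': node 6→8  → match P2@[45:45]
i=46 'e': node 8→9  → match P1@[45:46]
i=47 'e': node 9→10
i=48 'a': node 10→11
i=49 'a': node 11→12  → match P3@[44:49],P7@[45:49]
i=50 'c': node 12→13 (via fail)
i=51 'c': node 13→14
i=52 'e': node 14→0 (via fail)
i=53 'e': node 0→0
i=54 'b': node 0→6  → match P2@[54:54]
i=55 'e': node 6→7  → match P1@[54:55]
i=56 'e': node 7→24
i=57 'a': node 24→25
i=58 'a': node 25→26  → match P7@[54:58]
i=59 'e': node 26→0 (via fail)
i=60 'b': node 0→6  → match P2@[60:60]
i=61 'a': node 6→1 (via fail)
i=62 'c': node 1→13 (via fail)
i=63 'b': node 13→6 (via fail)  → match P2@[63:63]
i=64 'e': node 6→7  → match P1@[63:64]
i=65 'e': node 7→24
i=66 'a': node 24→25

All matches (sorted): [[2,2],[3,2],[4,2],[5,1],[8,3],[8,7],[13,6],[24,0],[26,2],[34,4],[39,6],[40,2],[41,1],[44,2],[45,2],[46,1],[49,3],[49,7],[54,2],[55,1],[58,7],[60,2],[63,2],[64,1]]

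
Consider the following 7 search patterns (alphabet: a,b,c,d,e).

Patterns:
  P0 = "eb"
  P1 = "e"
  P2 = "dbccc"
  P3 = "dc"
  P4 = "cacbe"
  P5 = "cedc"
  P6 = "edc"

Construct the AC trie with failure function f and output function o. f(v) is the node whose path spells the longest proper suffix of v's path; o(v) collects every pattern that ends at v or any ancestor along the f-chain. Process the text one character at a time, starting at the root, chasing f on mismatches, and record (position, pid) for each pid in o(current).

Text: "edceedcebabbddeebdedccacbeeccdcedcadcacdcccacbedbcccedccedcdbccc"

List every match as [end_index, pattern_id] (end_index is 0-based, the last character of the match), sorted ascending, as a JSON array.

Construct AC machine:
Trie (insert patterns):
  n0 'ε': c→9 d→3 e→1
  n1 'e': b→2 d→17  ←P1
  n2 'eb': ·  ←P0
  n3 'd': b→4 c→8
  n4 'db': c→5
  n5 'dbc': c→6
  n6 'dbcc': c→7
  n7 'dbccc': ·  ←P2
  n8 'dc': ·  ←P3
  n9 'c': a→10 e→14
  n10 'ca': c→11
  n11 'cac': b→12
  n12 'cacb': e→13
  n13 'cacbe': ·  ←P4
  n14 'ce': d→15
  n15 'ced': c→16
  n16 'cedc': ·  ←P5
  n17 'ed': c→18
  n18 'edc': ·  ←P6

Failure links (BFS by depth):
  fail(1) 'e': from fail(0)=0 chase 'e': 0 ⇒ 0;  out={1}∪out(0)={1}
  fail(3) 'd': from fail(0)=0 chase 'd': 0 ⇒ 0;  out=∅∪out(0)=∅
  fail(9) 'c': from fail(0)=0 chase 'c': 0 ⇒ 0;  out=∅∪out(0)=∅
  fail(2) 'eb': from fail(1)=0 chase 'b': 0 ⇒ 0;  out={0}∪out(0)={0}
  fail(4) 'db': from fail(3)=0 chase 'b': 0 ⇒ 0;  out=∅∪out(0)=∅
  fail(8) 'dc': from fail(3)=0 chase 'c': 0 ⇒ 9;  out={3}∪out(9)={3}
  fail(10) 'ca': from fail(9)=0 chase 'a': 0 ⇒ 0;  out=∅∪out(0)=∅
  fail(14) 'ce': from fail(9)=0 chase 'e': 0 ⇒ 1;  out=∅∪out(1)={1}
  fail(17) 'ed': from fail(1)=0 chase 'd': 0 ⇒ 3;  out=∅∪out(3)=∅
  fail(5) 'dbc': from fail(4)=0 chase 'c': 0 ⇒ 9;  out=∅∪out(9)=∅
  fail(11) 'cac': from fail(10)=0 chase 'c': 0 ⇒ 9;  out=∅∪out(9)=∅
  fail(15) 'ced': from fail(14)=1 chase 'd': 1 ⇒ 17;  out=∅∪out(17)=∅
  fail(18) 'edc': from fail(17)=3 chase 'c': 3 ⇒ 8;  out={6}∪out(8)={3,6}
  fail(6) 'dbcc': from fail(5)=9 chase 'c': 9→0 ⇒ 9;  out=∅∪out(9)=∅
  fail(12) 'cacb': from fail(11)=9 chase 'b': 9→0 ⇒ 0;  out=∅∪out(0)=∅
  fail(16) 'cedc': from fail(15)=17 chase 'c': 17 ⇒ 18;  out={5}∪out(18)={3,5,6}
  fail(7) 'dbccc': from fail(6)=9 chase 'c': 9→0 ⇒ 9;  out={2}∪out(9)={2}
  fail(13) 'cacbe': from fail(12)=0 chase 'e': 0 ⇒ 1;  out={4}∪out(1)={1,4}

Text stream:
pos 0 'e': at 1  emit P1@[0:0]
pos 1 'd': at 17
pos 2 'c': at 18  emit P3@[1:2],P6@[0:2]
pos 3 'e': at 14 (via fail)  emit P1@[3:3]
pos 4 'e': at 1 (via fail)  emit P1@[4:4]
pos 5 'd': at 17
pos 6 'c': at 18  emit P3@[5:6],P6@[4:6]
pos 7 'e': at 14 (via fail)  emit P1@[7:7]
pos 8 'b': at 2 (via fail)  emit P0@[7:8]
pos 9 'a': at 0 (via fail)
pos 10 'b': at 0
pos 11 'b': at 0
pos 12 'd': at 3
pos 13 'd': at 3 (via fail)
pos 14 'e': at 1 (via fail)  emit P1@[14:14]
pos 15 'e': at 1 (via fail)  emit P1@[15:15]
pos 16 'b': at 2  emit P0@[15:16]
pos 17 'd': at 3 (via fail)
pos 18 'e': at 1 (via fail)  emit P1@[18:18]
pos 19 'd': at 17
pos 20 'c': at 18  emit P3@[19:20],P6@[18:20]
pos 21 'c': at 9 (via fail)
pos 22 'a': at 10
pos 23 'c': at 11
pos 24 'b': at 12
pos 25 'e': at 13  emit P1@[25:25],P4@[21:25]
pos 26 'e': at 1 (via fail)  emit P1@[26:26]
pos 27 'c': at 9 (via fail)
pos 28 'c': at 9 (via fail)
pos 29 'd': at 3 (via fail)
pos 30 'c': at 8  emit P3@[29:30]
pos 31 'e': at 14 (via fail)  emit P1@[31:31]
pos 32 'd': at 15
pos 33 'c': at 16  emit P3@[32:33],P5@[30:33],P6@[31:33]
pos 34 'a': at 10 (via fail)
pos 35 'd': at 3 (via fail)
pos 36 'c': at 8  emit P3@[35:36]
pos 37 'a': at 10 (via fail)
pos 38 'c': at 11
pos 39 'd': at 3 (via fail)
pos 40 'c': at 8  emit P3@[39:40]
pos 41 'c': at 9 (via fail)
pos 42 'c': at 9 (via fail)
pos 43 'a': at 10
pos 44 'c': at 11
pos 45 'b': at 12
pos 46 'e': at 13  emit P1@[46:46],P4@[42:46]
pos 47 'd': at 17 (via fail)
pos 48 'b': at 4 (via fail)
pos 49 'c': at 5
pos 50 'c': at 6
pos 51 'c': at 7  emit P2@[47:51]
pos 52 'e': at 14 (via fail)  emit P1@[52:52]
pos 53 'd': at 15
pos 54 'c': at 16  emit P3@[53:54],P5@[51:54],P6@[52:54]
pos 55 'c': at 9 (via fail)
pos 56 'e': at 14  emit P1@[56:56]
pos 57 'd': at 15
pos 58 'c': at 16  emit P3@[57:58],P5@[55:58],P6@[56:58]
pos 59 'd': at 3 (via fail)
pos 60 'b': at 4
pos 61 'c': at 5
pos 62 'c': at 6
pos 63 'c': at 7  emit P2@[59:63]

All matches (sorted): [[0,1],[2,3],[2,6],[3,1],[4,1],[6,3],[6,6],[7,1],[8,0],[14,1],[15,1],[16,0],[18,1],[20,3],[20,6],[25,1],[25,4],[26,1],[30,3],[31,1],[33,3],[33,5],[33,6],[36,3],[40,3],[46,1],[46,4],[51,2],[52,1],[54,3],[54,5],[54,6],[56,1],[58,3],[58,5],[58,6],[63,2]]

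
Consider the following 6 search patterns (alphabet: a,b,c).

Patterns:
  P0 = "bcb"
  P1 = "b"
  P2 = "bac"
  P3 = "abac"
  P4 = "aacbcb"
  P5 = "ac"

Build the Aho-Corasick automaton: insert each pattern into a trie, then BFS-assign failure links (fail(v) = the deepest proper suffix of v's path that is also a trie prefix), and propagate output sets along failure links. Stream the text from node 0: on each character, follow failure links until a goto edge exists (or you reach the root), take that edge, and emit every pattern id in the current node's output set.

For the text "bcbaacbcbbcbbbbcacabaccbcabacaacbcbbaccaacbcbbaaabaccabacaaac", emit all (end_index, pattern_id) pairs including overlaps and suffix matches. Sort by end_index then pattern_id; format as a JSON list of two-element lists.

Construct AC machine:
Trie (insert patterns):
  0='ε' goto a→6 b→1
  1='b' goto a→4 c→2  [P1 ends]
  2='bc' goto b→3
  3='bcb' goto ·  [P0 ends]
  4='ba' goto c→5
  5='bac' goto ·  [P2 ends]
  6='a' goto a→10 b→7 c→15
  7='ab' goto a→8
  8='aba' goto c→9
  9='abac' goto ·  [P3 ends]
  10='aa' goto c→11
  11='aac' goto b→12
  12='aacb' goto c→13
  13='aacbc' goto b→14
  14='aacbcb' goto ·  [P4 ends]
  15='ac' goto ·  [P5 ends]

BFS fail/out derivation:
  fail(1) 'b': from fail(0)=0 chase 'b': 0 ⇒ 0;  out={1}∪out(0)={1}
  fail(6) 'a': from fail(0)=0 chase 'a': 0 ⇒ 0;  out=∅∪out(0)=∅
  fail(2) 'bc': from fail(1)=0 chase 'c': 0 ⇒ 0;  out=∅∪out(0)=∅
  fail(4) 'ba': from fail(1)=0 chase 'a': 0 ⇒ 6;  out=∅∪out(6)=∅
  fail(7) 'ab': from fail(6)=0 chase 'b': 0 ⇒ 1;  out=∅∪out(1)={1}
  fail(10) 'aa': from fail(6)=0 chase 'a': 0 ⇒ 6;  out=∅∪out(6)=∅
  fail(15) 'ac': from fail(6)=0 chase 'c': 0 ⇒ 0;  out={5}∪out(0)={5}
  fail(3) 'bcb': from fail(2)=0 chase 'b': 0 ⇒ 1;  out={0}∪out(1)={0,1}
  fail(5) 'bac': from fail(4)=6 chase 'c': 6 ⇒ 15;  out={2}∪out(15)={2,5}
  fail(8) 'aba': from fail(7)=1 chase 'a': 1 ⇒ 4;  out=∅∪out(4)=∅
  fail(11) 'aac': from fail(10)=6 chase 'c': 6 ⇒ 15;  out=∅∪out(15)={5}
  fail(9) 'abac': from fail(8)=4 chase 'c': 4 ⇒ 5;  out={3}∪out(5)={2,3,5}
  fail(12) 'aacb': from fail(11)=15 chase 'b': 15→0 ⇒ 1;  out=∅∪out(1)={1}
  fail(13) 'aacbc': from fail(12)=1 chase 'c': 1 ⇒ 2;  out=∅∪out(2)=∅
  fail(14) 'aacbcb': from fail(13)=2 chase 'b': 2 ⇒ 3;  out={4}∪out(3)={0,1,4}

Scan:
pos 0 'b': at 1  → match P1@[0:0]
pos 1 'c': at 2
pos 2 'b': at 3  → match P0@[0:2],P1@[2:2]
pos 3 'a': at 4 (fail-walked)
pos 4 'a': at 10 (fail-walked)
pos 5 'c': at 11  → match P5@[4:5]
pos 6 'b': at 12  → match P1@[6:6]
pos 7 'c': at 13
pos 8 'b': at 14  → match P0@[6:8],P1@[8:8],P4@[3:8]
pos 9 'b': at 1 (fail-walked)  → match P1@[9:9]
pos 10 'c': at 2
pos 11 'b': at 3  → match P0@[9:11],P1@[11:11]
pos 12 'b': at 1 (fail-walked)  → match P1@[12:12]
pos 13 'b': at 1 (fail-walked)  → match P1@[13:13]
pos 14 'b': at 1 (fail-walked)  → match P1@[14:14]
pos 15 'c': at 2
pos 16 'a': at 6 (fail-walked)
pos 17 'c': at 15  → match P5@[16:17]
pos 18 'a': at 6 (fail-walked)
pos 19 'b': at 7  → match P1@[19:19]
pos 20 'a': at 8
pos 21 'c': at 9  → match P2@[19:21],P3@[18:21],P5@[20:21]
pos 22 'c': at 0 (fail-walked)
pos 23 'b': at 1  → match P1@[23:23]
pos 24 'c': at 2
pos 25 'a': at 6 (fail-walked)
pos 26 'b': at 7  → match P1@[26:26]
pos 27 'a': at 8
pos 28 'c': at 9  → match P2@[26:28],P3@[25:28],P5@[27:28]
pos 29 'a': at 6 (fail-walked)
pos 30 'a': at 10
pos 31 'c': at 11  → match P5@[30:31]
pos 32 'b': at 12  → match P1@[32:32]
pos 33 'c': at 13
pos 34 'b': at 14  → match P0@[32:34],P1@[34:34],P4@[29:34]
pos 35 'b': at 1 (fail-walked)  → match P1@[35:35]
pos 36 'a': at 4
pos 37 'c': at 5  → match P2@[35:37],P5@[36:37]
pos 38 'c': at 0 (fail-walked)
pos 39 'a': at 6
pos 40 'a': at 10
pos 41 'c': at 11  → match P5@[40:41]
pos 42 'b': at 12  → match P1@[42:42]
pos 43 'c': at 13
pos 44 'b': at 14  → match P0@[42:44],P1@[44:44],P4@[39:44]
pos 45 'b': at 1 (fail-walked)  → match P1@[45:45]
pos 46 'a': at 4
pos 47 'a': at 10 (fail-walked)
pos 48 'a': at 10 (fail-walked)
pos 49 'b': at 7 (fail-walked)  → match P1@[49:49]
pos 50 'a': at 8
pos 51 'c': at 9  → match P2@[49:51],P3@[48:51],P5@[50:51]
pos 52 'c': at 0 (fail-walked)
pos 53 'a': at 6
pos 54 'b': at 7  → match P1@[54:54]
pos 55 'a': at 8
pos 56 'c': at 9  → match P2@[54:56],P3@[53:56],P5@[55:56]
pos 57 'a': at 6 (fail-walked)
pos 58 'a': at 10
pos 59 'a': at 10 (fail-walked)
pos 60 'c': at 11  → match P5@[59:60]

Matches: [[0,1],[2,0],[2,1],[5,5],[6,1],[8,0],[8,1],[8,4],[9,1],[11,0],[11,1],[12,1],[13,1],[14,1],[17,5],[19,1],[21,2],[21,3],[21,5],[23,1],[26,1],[28,2],[28,3],[28,5],[31,5],[32,1],[34,0],[34,1],[34,4],[35,1],[37,2],[37,5],[41,5],[42,1],[44,0],[44,1],[44,4],[45,1],[49,1],[51,2],[51,3],[51,5],[54,1],[56,2],[56,3],[56,5],[60,5]]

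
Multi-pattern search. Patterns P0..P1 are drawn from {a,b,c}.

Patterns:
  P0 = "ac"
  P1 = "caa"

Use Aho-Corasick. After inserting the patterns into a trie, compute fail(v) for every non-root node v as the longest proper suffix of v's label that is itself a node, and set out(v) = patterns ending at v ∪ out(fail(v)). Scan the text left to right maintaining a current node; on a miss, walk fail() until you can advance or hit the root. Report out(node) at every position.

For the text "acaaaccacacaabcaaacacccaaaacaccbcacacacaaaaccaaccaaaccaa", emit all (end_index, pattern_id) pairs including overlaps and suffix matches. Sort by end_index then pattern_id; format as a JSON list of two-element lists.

Build:
Trie nodes:
  n0 'ε': a→1 c→3
  n1 'a': c→2
  n2 'ac': ·  ←P0
  n3 'c': a→4
  n4 'ca': a→5
  n5 'caa': ·  ←P1

BFS fail/out derivation:
  fail(1) 'a': from fail(0)=0 chase 'a': 0 ⇒ 0;  out=∅∪out(0)=∅
  fail(3) 'c': from fail(0)=0 chase 'c': 0 ⇒ 0;  out=∅∪out(0)=∅
  fail(2) 'ac': from fail(1)=0 chase 'c': 0 ⇒ 3;  out={0}∪out(3)={0}
  fail(4) 'ca': from fail(3)=0 chase 'a': 0 ⇒ 1;  out=∅∪out(1)=∅
  fail(5) 'caa': from fail(4)=1 chase 'a': 1→0 ⇒ 1;  out={1}∪out(1)={1}

Scan:
pos 0 'a': at 1
pos 1 'c': at 2  emit P0@[0:1]
pos 2 'a': at 4 (via fail)
pos 3 'a': at 5  emit P1@[1:3]
pos 4 'a': at 1 (via fail)
pos 5 'c': at 2  emit P0@[4:5]
pos 6 'c': at 3 (via fail)
pos 7 'a': at 4
pos 8 'c': at 2 (via fail)  emit P0@[7:8]
pos 9 'a': at 4 (via fail)
pos 10 'c': at 2 (via fail)  emit P0@[9:10]
pos 11 'a': at 4 (via fail)
pos 12 'a': at 5  emit P1@[10:12]
pos 13 'b': at 0 (via fail)
pos 14 'c': at 3
pos 15 'a': at 4
pos 16 'a': at 5  emit P1@[14:16]
pos 17 'a': at 1 (via fail)
pos 18 'c': at 2  emit P0@[17:18]
pos 19 'a': at 4 (via fail)
pos 20 'c': at 2 (via fail)  emit P0@[19:20]
pos 21 'c': at 3 (via fail)
pos 22 'c': at 3 (via fail)
pos 23 'a': at 4
pos 24 'a': at 5  emit P1@[22:24]
pos 25 'a': at 1 (via fail)
pos 26 'a': at 1 (via fail)
pos 27 'c': at 2  emit P0@[26:27]
pos 28 'a': at 4 (via fail)
pos 29 'c': at 2 (via fail)  emit P0@[28:29]
pos 30 'c': at 3 (via fail)
pos 31 'b': at 0 (via fail)
pos 32 'c': at 3
pos 33 'a': at 4
pos 34 'c': at 2 (via fail)  emit P0@[33:34]
pos 35 'a': at 4 (via fail)
pos 36 'c': at 2 (via fail)  emit P0@[35:36]
pos 37 'a': at 4 (via fail)
pos 38 'c': at 2 (via fail)  emit P0@[37:38]
pos 39 'a': at 4 (via fail)
pos 40 'a': at 5  emit P1@[38:40]
pos 41 'a': at 1 (via fail)
pos 42 'a': at 1 (via fail)
pos 43 'c': at 2  emit P0@[42:43]
pos 44 'c': at 3 (via fail)
pos 45 'a': at 4
pos 46 'a': at 5  emit P1@[44:46]
pos 47 'c': at 2 (via fail)  emit P0@[46:47]
pos 48 'c': at 3 (via fail)
pos 49 'a': at 4
pos 50 'a': at 5  emit P1@[48:50]
pos 51 'a': at 1 (via fail)
pos 52 'c': at 2  emit P0@[51:52]
pos 53 'c': at 3 (via fail)
pos 54 'a': at 4
pos 55 'a': at 5  emit P1@[53:55]

Result: [[1,0],[3,1],[5,0],[8,0],[10,0],[12,1],[16,1],[18,0],[20,0],[24,1],[27,0],[29,0],[34,0],[36,0],[38,0],[40,1],[43,0],[46,1],[47,0],[50,1],[52,0],[55,1]]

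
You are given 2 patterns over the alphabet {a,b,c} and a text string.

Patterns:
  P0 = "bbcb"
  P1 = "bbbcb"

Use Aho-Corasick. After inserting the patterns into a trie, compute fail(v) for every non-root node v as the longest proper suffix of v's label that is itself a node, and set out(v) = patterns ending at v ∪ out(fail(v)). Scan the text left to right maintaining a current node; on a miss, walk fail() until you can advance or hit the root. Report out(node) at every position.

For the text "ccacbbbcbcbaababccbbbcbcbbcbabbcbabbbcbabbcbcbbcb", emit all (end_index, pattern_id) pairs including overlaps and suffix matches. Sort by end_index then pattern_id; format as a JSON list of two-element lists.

Construct AC machine:
Trie nodes:
  0='ε' goto b→1
  1='b' goto b→2
  2='bb' goto b→5 c→3
  3='bbc' goto b→4
  4='bbcb' goto ·  [P0 ends]
  5='bbb' goto c→6
  6='bbbc' goto b→7
  7='bbbcb' goto ·  [P1 ends]

BFS fail/out derivation:
  n1('b'): parent n0 fail=0; on 'b' 0 → fail=0;  out ∅∪∅=∅
  n2('bb'): parent n1 fail=0; on 'b' 0 → fail=1;  out ∅∪∅=∅
  n3('bbc'): parent n2 fail=1; on 'c' 1→0 → fail=0;  out ∅∪∅=∅
  n5('bbb'): parent n2 fail=1; on 'b' 1 → fail=2;  out ∅∪∅=∅
  n4('bbcb'): parent n3 fail=0; on 'b' 0 → fail=1;  out {0}∪∅={0}
  n6('bbbc'): parent n5 fail=2; on 'c' 2 → fail=3;  out ∅∪∅=∅
  n7('bbbcb'): parent n6 fail=3; on 'b' 3 → fail=4;  out {1}∪{0}={0,1}

Text stream:
i=0 'c': node 0→0
i=1 'c': node 0→0
i=2 'a': node 0→0
i=3 'c': node 0→0
i=4 'b': node 0→1
i=5 'b': node 1→2
i=6 'b': node 2→5
i=7 'c': node 5→6
i=8 'b': node 6→7  ** P0@[5:8],P1@[4:8]
i=9 'c': node 7→0 (via fail)
i=10 'b': node 0→1
i=11 'a': node 1→0 (via fail)
i=12 'a': node 0→0
i=13 'b': node 0→1
i=14 'a': node 1→0 (via fail)
i=15 'b': node 0→1
i=16 'c': node 1→0 (via fail)
i=17 'c': node 0→0
i=18 'b': node 0→1
i=19 'b': node 1→2
i=20 'b': node 2→5
i=21 'c': node 5→6
i=22 'b': node 6→7  ** P0@[19:22],P1@[18:22]
i=23 'c': node 7→0 (via fail)
i=24 'b': node 0→1
i=25 'b': node 1→2
i=26 'c': node 2→3
i=27 'b': node 3→4  ** P0@[24:27]
i=28 'a': node 4→0 (via fail)
i=29 'b': node 0→1
i=30 'b': node 1→2
i=31 'c': node 2→3
i=32 'b': node 3→4  ** P0@[29:32]
i=33 'a': node 4→0 (via fail)
i=34 'b': node 0→1
i=35 'b': node 1→2
i=36 'b': node 2→5
i=37 'c': node 5→6
i=38 'b': node 6→7  ** P0@[35:38],P1@[34:38]
i=39 'a': node 7→0 (via fail)
i=40 'b': node 0→1
i=41 'b': node 1→2
i=42 'c': node 2→3
i=43 'b': node 3→4  ** P0@[40:43]
i=44 'c': node 4→0 (via fail)
i=45 'b': node 0→1
i=46 'b': node 1→2
i=47 'c': node 2→3
i=48 'b': node 3→4  ** P0@[45:48]

Matches: [[8,0],[8,1],[22,0],[22,1],[27,0],[32,0],[38,0],[38,1],[43,0],[48,0]]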